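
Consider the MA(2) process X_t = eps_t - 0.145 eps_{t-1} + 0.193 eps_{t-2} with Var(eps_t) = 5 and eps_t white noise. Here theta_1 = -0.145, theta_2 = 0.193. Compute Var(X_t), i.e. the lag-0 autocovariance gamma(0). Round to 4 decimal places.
\gamma(0) = 5.2914

For an MA(q) process X_t = eps_t + sum_i theta_i eps_{t-i} with
Var(eps_t) = sigma^2, the variance is
  gamma(0) = sigma^2 * (1 + sum_i theta_i^2).
  sum_i theta_i^2 = (-0.145)^2 + (0.193)^2 = 0.021025 + 0.037249 = 0.058274.
  gamma(0) = 5 * (1 + 0.058274) = 5 * 1.058274 = 5.29137, which rounds to 5.2914.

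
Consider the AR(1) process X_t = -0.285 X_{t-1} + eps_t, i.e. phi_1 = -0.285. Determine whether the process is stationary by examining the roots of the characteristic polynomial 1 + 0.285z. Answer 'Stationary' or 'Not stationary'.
\text{Stationary}

The AR(p) characteristic polynomial is P(z) = 1 + 0.285z.
Stationarity requires all roots to lie outside the unit circle, i.e. |z| > 1 for every root.
This is linear in z: 1 + (0.285) z = 0  =>  z = -1/(0.285) = -3.508772,  |z| = 3.508772.
Moduli of all roots: 3.5088.
All moduli strictly greater than 1? Yes.
Verdict: Stationary.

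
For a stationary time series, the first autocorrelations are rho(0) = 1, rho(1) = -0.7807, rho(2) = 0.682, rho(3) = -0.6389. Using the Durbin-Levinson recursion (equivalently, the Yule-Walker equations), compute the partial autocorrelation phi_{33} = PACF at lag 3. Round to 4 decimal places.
\phi_{33} = -0.1601

The PACF at lag k is phi_{kk}, the last component of the solution
to the Yule-Walker system G_k phi = r_k where
  (G_k)_{ij} = rho(|i - j|), (r_k)_i = rho(i), i,j = 1..k.
Equivalently, Durbin-Levinson gives phi_{kk} iteratively:
  phi_{11} = rho(1)
  phi_{kk} = [rho(k) - sum_{j=1..k-1} phi_{k-1,j} rho(k-j)]
            / [1 - sum_{j=1..k-1} phi_{k-1,j} rho(j)],
  phi_{k,j} = phi_{k-1,j} - phi_{kk} phi_{k-1,k-j},  j = 1..k-1.
Step k = 1:
  phi_11 = rho(1) = -0.7807.
Step k = 2:
  phi_22 = [rho(2) - phi_11 rho(1)] / [1 - phi_11 rho(1)] = [0.682 - (-0.7807)(-0.7807)] / [1 - (-0.7807)(-0.7807)]
         = 0.07250751 / 0.39050751 = 0.185675.
  Update: phi_21 = phi_11 - phi_22 phi_11 = -0.7807 - (0.185675)(-0.7807) = -0.635743.
Step k = 3:
  phi_33 = [rho(3) - phi_21 rho(2) - phi_22 rho(1)] / [1 - phi_21 rho(1) - phi_22 rho(2)]
    numerator   = -0.6389 - (-0.635743)(0.682) - (0.185675)(-0.7807) = -0.06036642
    denominator = 1 - (-0.635743)(-0.7807) - (0.185675)(0.682) = 0.37704467
  phi_33 = -0.06036642 / 0.37704467 = -0.1601.
Therefore phi_{33} = -0.1601.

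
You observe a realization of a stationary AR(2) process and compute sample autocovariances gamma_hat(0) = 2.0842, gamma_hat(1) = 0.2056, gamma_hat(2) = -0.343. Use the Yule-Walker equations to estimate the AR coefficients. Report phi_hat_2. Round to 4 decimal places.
\hat\phi_{2} = -0.1760

The Yule-Walker equations for an AR(p) process read, in matrix form,
  Gamma_p phi = r_p,   with   (Gamma_p)_{ij} = gamma(|i - j|),
                       (r_p)_i = gamma(i),   i,j = 1..p.
Substitute the sample gammas (Toeplitz matrix and right-hand side of size 2):
  Gamma_p = [[2.0842, 0.2056], [0.2056, 2.0842]]
  r_p     = [0.2056, -0.343]
Written out:
  2.0842 phi_1 + 0.2056 phi_2 = 0.2056
  0.2056 phi_1 + 2.0842 phi_2 = -0.343
Solve by Cramer's rule:
  det = gamma(0)^2 - gamma(1)^2 = (2.0842)^2 - (0.2056)^2 = 4.34388964 - 0.04227136 = 4.30161828
  phi_hat_1 = [gamma(1) gamma(0) - gamma(1) gamma(2)] / det = [(0.2056)(2.0842) - (0.2056)(-0.343)] / 4.30161828 = 0.49903232 / 4.30161828 = 0.116
  phi_hat_2 = [gamma(0) gamma(2) - gamma(1)^2] / det = [(2.0842)(-0.343) - (0.2056)^2] / 4.30161828 = -0.75715196 / 4.30161828 = -0.176
So phi_hat = [0.1160, -0.1760].
Therefore phi_hat_2 = -0.1760.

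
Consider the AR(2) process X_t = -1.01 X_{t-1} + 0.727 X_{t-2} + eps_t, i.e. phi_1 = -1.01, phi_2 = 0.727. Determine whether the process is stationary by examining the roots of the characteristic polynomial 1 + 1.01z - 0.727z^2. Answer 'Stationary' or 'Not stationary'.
\text{Not stationary}

The AR(p) characteristic polynomial is P(z) = 1 + 1.01z - 0.727z^2.
Stationarity requires all roots to lie outside the unit circle, i.e. |z| > 1 for every root.
Set 1 + (1.01) z + (-0.727) z^2 = 0, i.e. a z^2 + b z + c = 0 with a = -0.727, b = 1.01, c = 1.
Discriminant D = b^2 - 4ac = (1.01)^2 - 4*(-0.727)*1 = 1.0201 - (-2.908) = 3.9281.
D >= 0, so the roots are real: z = (-b +/- sqrt(D)) / (2a) = (-1.01 +/- 1.981943) / (-1.454).
  z_1 = (-1.01 + 1.981943) / (-1.454) = -0.6685,   |z_1| = 0.6685.
  z_2 = (-1.01 - 1.981943) / (-1.454) = 2.0577,   |z_2| = 2.0577.
Moduli of all roots: 0.6685, 2.0577.
All moduli strictly greater than 1? No.
Verdict: Not stationary.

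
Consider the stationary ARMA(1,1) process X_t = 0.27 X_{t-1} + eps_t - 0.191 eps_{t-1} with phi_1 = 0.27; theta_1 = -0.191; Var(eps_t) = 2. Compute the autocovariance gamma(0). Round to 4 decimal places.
\gamma(0) = 2.0135

Multiply the model equation by X_{t-k} and take expectations. With theta_0 = psi_0 = 1 and psi_j the MA(infinity) weights, this gives
  gamma(k) - sum_i phi_i gamma(k-i) = c_k,
  c_k = sigma^2 * sum_{j=k..q} theta_j psi_{j-k}   (c_k = 0 for k > q),
using gamma(-m) = gamma(m).
psi-weights needed (psi_j = theta_j + sum_i phi_i psi_{j-i}):
  psi_1 = theta_1 + phi_1 = -0.191 + (0.27) = 0.079
Right-hand sides:
  c_0 = sigma^2 (1 + theta_1 psi_1) = 2 * (1 + (-0.191)(0.079)) = 2 * 0.984911 = 1.969822
  c_1 = sigma^2 theta_1 = 2 * (-0.191) = -0.382
  c_2 = 0
Equations for k = 0 and k = 1 (AR order 1):
  gamma(0) = phi_1 gamma(1) + c_0
  gamma(1) = phi_1 gamma(0) + c_1
Substituting the second into the first: gamma(0) (1 - phi_1^2) = c_0 + phi_1 c_1, so
  gamma(0) = (c_0 + phi_1 c_1) / (1 - phi_1^2) = (1.969822 + (0.27)(-0.382)) / (1 - (0.27)^2) = 1.866682 / 0.9271 = 2.013463.
Therefore gamma(0) = 2.0135 (to 4 decimal places).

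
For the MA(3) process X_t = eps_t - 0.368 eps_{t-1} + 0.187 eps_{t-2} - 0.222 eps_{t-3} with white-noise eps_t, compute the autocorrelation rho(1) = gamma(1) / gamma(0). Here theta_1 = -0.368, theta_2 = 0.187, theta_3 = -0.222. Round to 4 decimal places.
\rho(1) = -0.3922

For an MA(q) process with theta_0 = 1, the autocovariance is
  gamma(k) = sigma^2 * sum_{i=0..q-k} theta_i * theta_{i+k},
and rho(k) = gamma(k) / gamma(0). Sigma^2 cancels.
  numerator   = (1)*(-0.368) + (-0.368)*(0.187) + (0.187)*(-0.222) = -0.47833.
  denominator = (1)^2 + (-0.368)^2 + (0.187)^2 + (-0.222)^2 = 1.219677.
  rho(1) = -0.47833 / 1.219677 = -0.3922.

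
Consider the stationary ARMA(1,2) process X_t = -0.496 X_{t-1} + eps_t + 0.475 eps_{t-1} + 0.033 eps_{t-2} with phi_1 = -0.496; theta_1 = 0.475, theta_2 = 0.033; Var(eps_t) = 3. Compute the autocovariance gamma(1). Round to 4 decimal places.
\gamma(1) = -0.0695

Multiply the model equation by X_{t-k} and take expectations. With theta_0 = psi_0 = 1 and psi_j the MA(infinity) weights, this gives
  gamma(k) - sum_i phi_i gamma(k-i) = c_k,
  c_k = sigma^2 * sum_{j=k..q} theta_j psi_{j-k}   (c_k = 0 for k > q),
using gamma(-m) = gamma(m).
psi-weights needed (psi_j = theta_j + sum_i phi_i psi_{j-i}):
  psi_1 = theta_1 + phi_1 = 0.475 + (-0.496) = -0.021
  psi_2 = theta_2 + phi_1 psi_1 = 0.033 + (-0.496)(-0.021) = 0.043416
Right-hand sides:
  c_0 = sigma^2 (1 + theta_1 psi_1 + theta_2 psi_2) = 3 * (1 + (0.475)(-0.021) + (0.033)(0.043416)) = 3 * 0.991458 = 2.974373
  c_1 = sigma^2 (theta_1 + theta_2 psi_1) = 3 * (0.475 + (0.033)(-0.021)) = 1.422921
  c_2 = sigma^2 theta_2 = 3 * (0.033) = 0.099
Equations for k = 0 and k = 1 (AR order 1):
  gamma(0) = phi_1 gamma(1) + c_0
  gamma(1) = phi_1 gamma(0) + c_1
Substituting the second into the first: gamma(0) (1 - phi_1^2) = c_0 + phi_1 c_1, so
  gamma(0) = (c_0 + phi_1 c_1) / (1 - phi_1^2) = (2.974373 + (-0.496)(1.422921)) / (1 - (-0.496)^2) = 2.268604 / 0.753984 = 3.008823.
  gamma(1) = phi_1 gamma(0) + c_1 = (-0.496)(3.008823) + (1.422921) = -0.069455.
Therefore gamma(1) = -0.0695 (to 4 decimal places).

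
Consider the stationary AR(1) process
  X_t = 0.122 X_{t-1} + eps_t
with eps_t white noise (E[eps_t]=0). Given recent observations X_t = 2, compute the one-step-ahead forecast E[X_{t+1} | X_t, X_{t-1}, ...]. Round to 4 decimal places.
E[X_{t+1} \mid \mathcal F_t] = 0.2440

For an AR(p) model X_t = c + sum_i phi_i X_{t-i} + eps_t, the
one-step-ahead conditional mean is
  E[X_{t+1} | X_t, ...] = c + sum_i phi_i X_{t+1-i}.
Substitute known values:
  E[X_{t+1} | ...] = (0.122) * (2)
                   = 0.2440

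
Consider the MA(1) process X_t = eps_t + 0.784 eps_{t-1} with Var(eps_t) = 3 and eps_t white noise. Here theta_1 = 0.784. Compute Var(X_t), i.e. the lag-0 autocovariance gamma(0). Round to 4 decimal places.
\gamma(0) = 4.8440

For an MA(q) process X_t = eps_t + sum_i theta_i eps_{t-i} with
Var(eps_t) = sigma^2, the variance is
  gamma(0) = sigma^2 * (1 + sum_i theta_i^2).
  sum_i theta_i^2 = (0.784)^2 = 0.614656.
  gamma(0) = 3 * (1 + 0.614656) = 3 * 1.614656 = 4.843968, which rounds to 4.8440.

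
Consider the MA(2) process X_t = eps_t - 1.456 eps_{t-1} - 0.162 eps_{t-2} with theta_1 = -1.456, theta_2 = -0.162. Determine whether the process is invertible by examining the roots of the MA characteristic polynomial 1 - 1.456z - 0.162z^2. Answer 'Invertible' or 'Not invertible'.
\text{Not invertible}

The MA(q) characteristic polynomial is P(z) = 1 - 1.456z - 0.162z^2.
Invertibility requires all roots to lie outside the unit circle, i.e. |z| > 1 for every root.
Set 1 + (-1.456) z + (-0.162) z^2 = 0, i.e. a z^2 + b z + c = 0 with a = -0.162, b = -1.456, c = 1.
Discriminant D = b^2 - 4ac = (-1.456)^2 - 4*(-0.162)*1 = 2.119936 - (-0.648) = 2.767936.
D >= 0, so the roots are real: z = (-b +/- sqrt(D)) / (2a) = (1.456 +/- 1.663712) / (-0.324).
  z_1 = (1.456 + 1.663712) / (-0.324) = -9.6287,   |z_1| = 9.6287.
  z_2 = (1.456 - 1.663712) / (-0.324) = 0.6411,   |z_2| = 0.6411.
Moduli of all roots: 9.6287, 0.6411.
All moduli strictly greater than 1? No.
Verdict: Not invertible.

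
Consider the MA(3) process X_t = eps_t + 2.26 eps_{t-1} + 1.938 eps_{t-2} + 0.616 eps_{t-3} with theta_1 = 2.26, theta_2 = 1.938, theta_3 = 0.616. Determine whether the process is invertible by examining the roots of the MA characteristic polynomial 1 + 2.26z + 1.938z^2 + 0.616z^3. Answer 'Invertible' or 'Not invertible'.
\text{Invertible}

The MA(q) characteristic polynomial is P(z) = 1 + 2.26z + 1.938z^2 + 0.616z^3.
Invertibility requires all roots to lie outside the unit circle, i.e. |z| > 1 for every root.
Degree 3: look for a simple real root z0 first, then factor out (1 - z/z0) and solve the remaining quadratic.
Testing z0 = -1.25: P(-1.25) = 1 + (2.26)(-1.25) + (1.938)(-1.25)^2 + (0.616)(-1.25)^3
  = 1 + (-2.825) + (3.028125) + (-1.203125) = 0.  So z_0 = -1.25 is a root, |z_0| = 1.25.
Divide out the factor (1 + 0.8 z) = (1 - z/z0) (since 1/z0 = -0.8):
  P(z) = (1 + 0.8 z)(1 + (1.46) z + (0.77) z^2)
  [check: z-coef 1.46 - (-0.8) = 2.26; z^2-coef 0.77 - (-0.8)(1.46) = 1.938; z^3-coef -(-0.8)(0.77) = 0.616.]
Remaining roots from the quadratic factor 1 + (1.46) z + (0.77) z^2:
  Set 1 + (1.46) z + (0.77) z^2 = 0, i.e. a z^2 + b z + c = 0 with a = 0.77, b = 1.46, c = 1.
  Discriminant D = b^2 - 4ac = (1.46)^2 - 4*(0.77)*1 = 2.1316 - (3.08) = -0.9484.
  D < 0, so the roots are the complex-conjugate pair z = (-b +/- i sqrt(-D)) / (2a) = -0.9481 +/- 0.6324i.
  For a conjugate pair |z|^2 = z * conj(z) = (product of roots) = c/a = 1/(0.77) = 1.298701, so |z| = sqrt(1.298701) = 1.1396 for both roots.
Moduli of all roots: 1.2500, 1.1396, 1.1396.
All moduli strictly greater than 1? Yes.
Verdict: Invertible.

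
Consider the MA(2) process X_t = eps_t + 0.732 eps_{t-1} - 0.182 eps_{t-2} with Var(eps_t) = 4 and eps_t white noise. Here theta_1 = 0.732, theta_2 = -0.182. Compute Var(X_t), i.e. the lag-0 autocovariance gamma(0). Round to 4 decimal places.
\gamma(0) = 6.2758

For an MA(q) process X_t = eps_t + sum_i theta_i eps_{t-i} with
Var(eps_t) = sigma^2, the variance is
  gamma(0) = sigma^2 * (1 + sum_i theta_i^2).
  sum_i theta_i^2 = (0.732)^2 + (-0.182)^2 = 0.535824 + 0.033124 = 0.568948.
  gamma(0) = 4 * (1 + 0.568948) = 4 * 1.568948 = 6.275792, which rounds to 6.2758.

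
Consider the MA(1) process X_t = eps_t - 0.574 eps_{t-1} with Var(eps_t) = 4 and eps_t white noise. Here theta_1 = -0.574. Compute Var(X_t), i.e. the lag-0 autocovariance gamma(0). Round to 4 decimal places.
\gamma(0) = 5.3179

For an MA(q) process X_t = eps_t + sum_i theta_i eps_{t-i} with
Var(eps_t) = sigma^2, the variance is
  gamma(0) = sigma^2 * (1 + sum_i theta_i^2).
  sum_i theta_i^2 = (-0.574)^2 = 0.329476.
  gamma(0) = 4 * (1 + 0.329476) = 4 * 1.329476 = 5.317904, which rounds to 5.3179.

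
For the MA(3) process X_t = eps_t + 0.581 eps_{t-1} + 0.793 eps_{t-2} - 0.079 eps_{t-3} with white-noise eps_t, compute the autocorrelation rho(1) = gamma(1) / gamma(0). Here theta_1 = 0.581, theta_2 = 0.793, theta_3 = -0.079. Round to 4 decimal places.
\rho(1) = 0.4963

For an MA(q) process with theta_0 = 1, the autocovariance is
  gamma(k) = sigma^2 * sum_{i=0..q-k} theta_i * theta_{i+k},
and rho(k) = gamma(k) / gamma(0). Sigma^2 cancels.
  numerator   = (1)*(0.581) + (0.581)*(0.793) + (0.793)*(-0.079) = 0.979086.
  denominator = (1)^2 + (0.581)^2 + (0.793)^2 + (-0.079)^2 = 1.972651.
  rho(1) = 0.979086 / 1.972651 = 0.4963.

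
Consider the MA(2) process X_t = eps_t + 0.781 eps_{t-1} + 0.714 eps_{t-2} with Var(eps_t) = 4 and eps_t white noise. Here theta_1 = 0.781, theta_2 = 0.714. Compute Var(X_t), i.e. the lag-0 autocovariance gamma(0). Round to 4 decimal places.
\gamma(0) = 8.4790

For an MA(q) process X_t = eps_t + sum_i theta_i eps_{t-i} with
Var(eps_t) = sigma^2, the variance is
  gamma(0) = sigma^2 * (1 + sum_i theta_i^2).
  sum_i theta_i^2 = (0.781)^2 + (0.714)^2 = 0.609961 + 0.509796 = 1.119757.
  gamma(0) = 4 * (1 + 1.119757) = 4 * 2.119757 = 8.479028, which rounds to 8.4790.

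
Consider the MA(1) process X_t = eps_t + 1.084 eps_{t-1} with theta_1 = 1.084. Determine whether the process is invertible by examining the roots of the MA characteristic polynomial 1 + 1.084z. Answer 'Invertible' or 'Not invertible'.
\text{Not invertible}

The MA(q) characteristic polynomial is P(z) = 1 + 1.084z.
Invertibility requires all roots to lie outside the unit circle, i.e. |z| > 1 for every root.
This is linear in z: 1 + (1.084) z = 0  =>  z = -1/(1.084) = -0.922509,  |z| = 0.922509.
Moduli of all roots: 0.9225.
All moduli strictly greater than 1? No.
Verdict: Not invertible.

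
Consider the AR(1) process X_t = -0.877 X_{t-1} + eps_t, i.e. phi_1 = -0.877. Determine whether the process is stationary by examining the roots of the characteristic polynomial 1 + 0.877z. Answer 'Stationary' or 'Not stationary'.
\text{Stationary}

The AR(p) characteristic polynomial is P(z) = 1 + 0.877z.
Stationarity requires all roots to lie outside the unit circle, i.e. |z| > 1 for every root.
This is linear in z: 1 + (0.877) z = 0  =>  z = -1/(0.877) = -1.140251,  |z| = 1.140251.
Moduli of all roots: 1.1403.
All moduli strictly greater than 1? Yes.
Verdict: Stationary.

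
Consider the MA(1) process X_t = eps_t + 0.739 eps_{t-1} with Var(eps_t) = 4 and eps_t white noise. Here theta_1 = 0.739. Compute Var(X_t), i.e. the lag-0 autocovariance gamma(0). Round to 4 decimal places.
\gamma(0) = 6.1845

For an MA(q) process X_t = eps_t + sum_i theta_i eps_{t-i} with
Var(eps_t) = sigma^2, the variance is
  gamma(0) = sigma^2 * (1 + sum_i theta_i^2).
  sum_i theta_i^2 = (0.739)^2 = 0.546121.
  gamma(0) = 4 * (1 + 0.546121) = 4 * 1.546121 = 6.184484, which rounds to 6.1845.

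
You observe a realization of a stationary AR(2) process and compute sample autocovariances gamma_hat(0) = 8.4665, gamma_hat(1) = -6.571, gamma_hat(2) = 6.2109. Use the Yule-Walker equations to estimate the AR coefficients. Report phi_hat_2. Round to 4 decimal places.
\hat\phi_{2} = 0.3300

The Yule-Walker equations for an AR(p) process read, in matrix form,
  Gamma_p phi = r_p,   with   (Gamma_p)_{ij} = gamma(|i - j|),
                       (r_p)_i = gamma(i),   i,j = 1..p.
Substitute the sample gammas (Toeplitz matrix and right-hand side of size 2):
  Gamma_p = [[8.4665, -6.571], [-6.571, 8.4665]]
  r_p     = [-6.571, 6.2109]
Written out:
  8.4665 phi_1 - 6.571 phi_2 = -6.571
  -6.571 phi_1 + 8.4665 phi_2 = 6.2109
Solve by Cramer's rule:
  det = gamma(0)^2 - gamma(1)^2 = (8.4665)^2 - (-6.571)^2 = 71.68162225 - 43.178041 = 28.50358125
  phi_hat_1 = [gamma(1) gamma(0) - gamma(1) gamma(2)] / det = [(-6.571)(8.4665) - (-6.571)(6.2109)] / 28.50358125 = -14.8215476 / 28.50358125 = -0.52
  phi_hat_2 = [gamma(0) gamma(2) - gamma(1)^2] / det = [(8.4665)(6.2109) - (-6.571)^2] / 28.50358125 = 9.40654385 / 28.50358125 = 0.33
So phi_hat = [-0.5200, 0.3300].
Therefore phi_hat_2 = 0.3300.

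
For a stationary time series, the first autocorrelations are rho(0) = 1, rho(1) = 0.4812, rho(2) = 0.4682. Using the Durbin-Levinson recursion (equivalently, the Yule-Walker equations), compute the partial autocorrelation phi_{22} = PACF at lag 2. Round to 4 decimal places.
\phi_{22} = 0.3080

The PACF at lag k is phi_{kk}, the last component of the solution
to the Yule-Walker system G_k phi = r_k where
  (G_k)_{ij} = rho(|i - j|), (r_k)_i = rho(i), i,j = 1..k.
Equivalently, Durbin-Levinson gives phi_{kk} iteratively:
  phi_{11} = rho(1)
  phi_{kk} = [rho(k) - sum_{j=1..k-1} phi_{k-1,j} rho(k-j)]
            / [1 - sum_{j=1..k-1} phi_{k-1,j} rho(j)],
  phi_{k,j} = phi_{k-1,j} - phi_{kk} phi_{k-1,k-j},  j = 1..k-1.
Step k = 1:
  phi_11 = rho(1) = 0.4812.
Step k = 2:
  phi_22 = [rho(2) - phi_11 rho(1)] / [1 - phi_11 rho(1)] = [0.4682 - (0.4812)(0.4812)] / [1 - (0.4812)(0.4812)]
         = 0.23664656 / 0.76844656 = 0.308.
Therefore phi_{22} = 0.3080.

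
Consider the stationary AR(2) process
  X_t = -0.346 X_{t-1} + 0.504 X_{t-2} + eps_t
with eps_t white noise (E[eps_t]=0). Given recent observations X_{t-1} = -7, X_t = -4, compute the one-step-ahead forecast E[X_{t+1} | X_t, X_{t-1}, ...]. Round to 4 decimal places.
E[X_{t+1} \mid \mathcal F_t] = -2.1440

For an AR(p) model X_t = c + sum_i phi_i X_{t-i} + eps_t, the
one-step-ahead conditional mean is
  E[X_{t+1} | X_t, ...] = c + sum_i phi_i X_{t+1-i}.
Substitute known values:
  E[X_{t+1} | ...] = (-0.346) * (-4) + (0.504) * (-7)
                   = -2.1440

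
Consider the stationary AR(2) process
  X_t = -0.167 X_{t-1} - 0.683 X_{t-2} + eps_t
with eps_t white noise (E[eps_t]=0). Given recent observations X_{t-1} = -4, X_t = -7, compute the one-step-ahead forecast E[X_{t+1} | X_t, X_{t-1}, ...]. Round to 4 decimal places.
E[X_{t+1} \mid \mathcal F_t] = 3.9010

For an AR(p) model X_t = c + sum_i phi_i X_{t-i} + eps_t, the
one-step-ahead conditional mean is
  E[X_{t+1} | X_t, ...] = c + sum_i phi_i X_{t+1-i}.
Substitute known values:
  E[X_{t+1} | ...] = (-0.167) * (-7) + (-0.683) * (-4)
                   = 3.9010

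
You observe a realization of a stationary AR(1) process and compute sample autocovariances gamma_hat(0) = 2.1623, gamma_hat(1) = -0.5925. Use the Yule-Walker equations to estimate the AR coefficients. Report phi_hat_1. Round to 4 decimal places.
\hat\phi_{1} = -0.2740

The Yule-Walker equations for an AR(p) process read, in matrix form,
  Gamma_p phi = r_p,   with   (Gamma_p)_{ij} = gamma(|i - j|),
                       (r_p)_i = gamma(i),   i,j = 1..p.
Substitute the sample gammas (Toeplitz matrix and right-hand side of size 1):
  Gamma_p = [[2.1623]]
  r_p     = [-0.5925]
With p = 1 this is the single equation gamma(0) phi_1 = gamma(1):
  phi_hat_1 = gamma(1) / gamma(0) = -0.5925 / 2.1623 = -0.2740.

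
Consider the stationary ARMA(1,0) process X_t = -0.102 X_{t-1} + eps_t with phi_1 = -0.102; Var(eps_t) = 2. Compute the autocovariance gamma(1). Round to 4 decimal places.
\gamma(1) = -0.2061

Multiply the model equation by X_{t-k} and take expectations. With theta_0 = psi_0 = 1 and psi_j the MA(infinity) weights, this gives
  gamma(k) - sum_i phi_i gamma(k-i) = c_k,
  c_k = sigma^2 * sum_{j=k..q} theta_j psi_{j-k}   (c_k = 0 for k > q),
using gamma(-m) = gamma(m).
Pure AR (q = 0): c_0 = sigma^2 = 2, c_k = 0 for k >= 1.
Equations for k = 0 and k = 1 (AR order 1):
  gamma(0) = phi_1 gamma(1) + c_0
  gamma(1) = phi_1 gamma(0) + c_1
Substituting the second into the first: gamma(0) (1 - phi_1^2) = c_0 + phi_1 c_1, so
  gamma(0) = c_0 / (1 - phi_1^2) = 2 / (1 - (-0.102)^2) = 2 / 0.989596 = 2.021027.
  gamma(1) = phi_1 gamma(0) = (-0.102)(2.021027) = -0.206145.
Therefore gamma(1) = -0.2061 (to 4 decimal places).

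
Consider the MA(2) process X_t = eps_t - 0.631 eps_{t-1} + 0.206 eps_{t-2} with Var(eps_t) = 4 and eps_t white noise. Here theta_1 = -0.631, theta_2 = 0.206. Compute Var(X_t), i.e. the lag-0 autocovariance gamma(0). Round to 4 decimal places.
\gamma(0) = 5.7624

For an MA(q) process X_t = eps_t + sum_i theta_i eps_{t-i} with
Var(eps_t) = sigma^2, the variance is
  gamma(0) = sigma^2 * (1 + sum_i theta_i^2).
  sum_i theta_i^2 = (-0.631)^2 + (0.206)^2 = 0.398161 + 0.042436 = 0.440597.
  gamma(0) = 4 * (1 + 0.440597) = 4 * 1.440597 = 5.762388, which rounds to 5.7624.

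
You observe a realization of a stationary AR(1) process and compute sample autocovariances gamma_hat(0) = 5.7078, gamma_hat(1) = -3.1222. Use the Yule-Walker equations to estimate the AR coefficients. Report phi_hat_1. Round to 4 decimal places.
\hat\phi_{1} = -0.5470

The Yule-Walker equations for an AR(p) process read, in matrix form,
  Gamma_p phi = r_p,   with   (Gamma_p)_{ij} = gamma(|i - j|),
                       (r_p)_i = gamma(i),   i,j = 1..p.
Substitute the sample gammas (Toeplitz matrix and right-hand side of size 1):
  Gamma_p = [[5.7078]]
  r_p     = [-3.1222]
With p = 1 this is the single equation gamma(0) phi_1 = gamma(1):
  phi_hat_1 = gamma(1) / gamma(0) = -3.1222 / 5.7078 = -0.5470.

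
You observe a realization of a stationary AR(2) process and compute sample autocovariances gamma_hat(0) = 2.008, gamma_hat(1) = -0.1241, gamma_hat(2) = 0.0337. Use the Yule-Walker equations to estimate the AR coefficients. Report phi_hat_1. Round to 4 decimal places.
\hat\phi_{1} = -0.0610

The Yule-Walker equations for an AR(p) process read, in matrix form,
  Gamma_p phi = r_p,   with   (Gamma_p)_{ij} = gamma(|i - j|),
                       (r_p)_i = gamma(i),   i,j = 1..p.
Substitute the sample gammas (Toeplitz matrix and right-hand side of size 2):
  Gamma_p = [[2.008, -0.1241], [-0.1241, 2.008]]
  r_p     = [-0.1241, 0.0337]
Written out:
  2.008 phi_1 - 0.1241 phi_2 = -0.1241
  -0.1241 phi_1 + 2.008 phi_2 = 0.0337
Solve by Cramer's rule:
  det = gamma(0)^2 - gamma(1)^2 = (2.008)^2 - (-0.1241)^2 = 4.032064 - 0.01540081 = 4.01666319
  phi_hat_1 = [gamma(1) gamma(0) - gamma(1) gamma(2)] / det = [(-0.1241)(2.008) - (-0.1241)(0.0337)] / 4.01666319 = -0.24501063 / 4.01666319 = -0.061
  phi_hat_2 = [gamma(0) gamma(2) - gamma(1)^2] / det = [(2.008)(0.0337) - (-0.1241)^2] / 4.01666319 = 0.05226879 / 4.01666319 = 0.013
So phi_hat = [-0.0610, 0.0130].
Therefore phi_hat_1 = -0.0610.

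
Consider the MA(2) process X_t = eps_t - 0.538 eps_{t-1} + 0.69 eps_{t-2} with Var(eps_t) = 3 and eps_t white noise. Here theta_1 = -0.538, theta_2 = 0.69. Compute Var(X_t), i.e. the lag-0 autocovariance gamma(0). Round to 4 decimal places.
\gamma(0) = 5.2966

For an MA(q) process X_t = eps_t + sum_i theta_i eps_{t-i} with
Var(eps_t) = sigma^2, the variance is
  gamma(0) = sigma^2 * (1 + sum_i theta_i^2).
  sum_i theta_i^2 = (-0.538)^2 + (0.69)^2 = 0.289444 + 0.4761 = 0.765544.
  gamma(0) = 3 * (1 + 0.765544) = 3 * 1.765544 = 5.296632, which rounds to 5.2966.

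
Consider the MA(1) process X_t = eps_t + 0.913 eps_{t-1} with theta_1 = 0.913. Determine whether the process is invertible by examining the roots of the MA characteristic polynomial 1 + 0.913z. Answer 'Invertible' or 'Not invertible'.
\text{Invertible}

The MA(q) characteristic polynomial is P(z) = 1 + 0.913z.
Invertibility requires all roots to lie outside the unit circle, i.e. |z| > 1 for every root.
This is linear in z: 1 + (0.913) z = 0  =>  z = -1/(0.913) = -1.09529,  |z| = 1.09529.
Moduli of all roots: 1.0953.
All moduli strictly greater than 1? Yes.
Verdict: Invertible.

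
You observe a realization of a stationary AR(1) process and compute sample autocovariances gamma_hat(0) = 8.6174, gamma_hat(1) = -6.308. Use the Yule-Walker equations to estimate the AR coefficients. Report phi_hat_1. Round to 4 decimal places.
\hat\phi_{1} = -0.7320

The Yule-Walker equations for an AR(p) process read, in matrix form,
  Gamma_p phi = r_p,   with   (Gamma_p)_{ij} = gamma(|i - j|),
                       (r_p)_i = gamma(i),   i,j = 1..p.
Substitute the sample gammas (Toeplitz matrix and right-hand side of size 1):
  Gamma_p = [[8.6174]]
  r_p     = [-6.308]
With p = 1 this is the single equation gamma(0) phi_1 = gamma(1):
  phi_hat_1 = gamma(1) / gamma(0) = -6.308 / 8.6174 = -0.7320.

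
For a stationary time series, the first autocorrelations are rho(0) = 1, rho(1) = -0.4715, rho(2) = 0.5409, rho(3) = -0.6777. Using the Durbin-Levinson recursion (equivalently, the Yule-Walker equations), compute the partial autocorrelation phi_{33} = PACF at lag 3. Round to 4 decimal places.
\phi_{33} = -0.5161

The PACF at lag k is phi_{kk}, the last component of the solution
to the Yule-Walker system G_k phi = r_k where
  (G_k)_{ij} = rho(|i - j|), (r_k)_i = rho(i), i,j = 1..k.
Equivalently, Durbin-Levinson gives phi_{kk} iteratively:
  phi_{11} = rho(1)
  phi_{kk} = [rho(k) - sum_{j=1..k-1} phi_{k-1,j} rho(k-j)]
            / [1 - sum_{j=1..k-1} phi_{k-1,j} rho(j)],
  phi_{k,j} = phi_{k-1,j} - phi_{kk} phi_{k-1,k-j},  j = 1..k-1.
Step k = 1:
  phi_11 = rho(1) = -0.4715.
Step k = 2:
  phi_22 = [rho(2) - phi_11 rho(1)] / [1 - phi_11 rho(1)] = [0.5409 - (-0.4715)(-0.4715)] / [1 - (-0.4715)(-0.4715)]
         = 0.31858775 / 0.77768775 = 0.40966.
  Update: phi_21 = phi_11 - phi_22 phi_11 = -0.4715 - (0.40966)(-0.4715) = -0.278345.
Step k = 3:
  phi_33 = [rho(3) - phi_21 rho(2) - phi_22 rho(1)] / [1 - phi_21 rho(1) - phi_22 rho(2)]
    numerator   = -0.6777 - (-0.278345)(0.5409) - (0.40966)(-0.4715) = -0.33398828
    denominator = 1 - (-0.278345)(-0.4715) - (0.40966)(0.5409) = 0.64717502
  phi_33 = -0.33398828 / 0.64717502 = -0.5161.
Therefore phi_{33} = -0.5161.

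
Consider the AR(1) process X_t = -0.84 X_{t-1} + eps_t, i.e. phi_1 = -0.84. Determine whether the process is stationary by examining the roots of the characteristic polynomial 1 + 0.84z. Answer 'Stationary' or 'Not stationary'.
\text{Stationary}

The AR(p) characteristic polynomial is P(z) = 1 + 0.84z.
Stationarity requires all roots to lie outside the unit circle, i.e. |z| > 1 for every root.
This is linear in z: 1 + (0.84) z = 0  =>  z = -1/(0.84) = -1.190476,  |z| = 1.190476.
Moduli of all roots: 1.1905.
All moduli strictly greater than 1? Yes.
Verdict: Stationary.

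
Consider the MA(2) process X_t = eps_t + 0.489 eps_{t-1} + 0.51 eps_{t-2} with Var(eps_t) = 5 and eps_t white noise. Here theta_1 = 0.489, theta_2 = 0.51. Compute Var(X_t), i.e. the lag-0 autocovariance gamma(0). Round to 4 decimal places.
\gamma(0) = 7.4961

For an MA(q) process X_t = eps_t + sum_i theta_i eps_{t-i} with
Var(eps_t) = sigma^2, the variance is
  gamma(0) = sigma^2 * (1 + sum_i theta_i^2).
  sum_i theta_i^2 = (0.489)^2 + (0.51)^2 = 0.239121 + 0.2601 = 0.499221.
  gamma(0) = 5 * (1 + 0.499221) = 5 * 1.499221 = 7.496105, which rounds to 7.4961.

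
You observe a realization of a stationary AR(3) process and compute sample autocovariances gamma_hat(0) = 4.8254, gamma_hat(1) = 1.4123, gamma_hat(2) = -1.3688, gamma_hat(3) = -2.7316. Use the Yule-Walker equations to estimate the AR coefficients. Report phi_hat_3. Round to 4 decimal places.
\hat\phi_{3} = -0.4330

The Yule-Walker equations for an AR(p) process read, in matrix form,
  Gamma_p phi = r_p,   with   (Gamma_p)_{ij} = gamma(|i - j|),
                       (r_p)_i = gamma(i),   i,j = 1..p.
Substitute the sample gammas (Toeplitz matrix and right-hand side of size 3):
  Gamma_p = [[4.8254, 1.4123, -1.3688], [1.4123, 4.8254, 1.4123], [-1.3688, 1.4123, 4.8254]]
  r_p     = [1.4123, -1.3688, -2.7316]
Written out (R1..R3):
  (R1) 4.8254 phi_1 + 1.4123 phi_2 - 1.3688 phi_3 = 1.4123
  (R2) 1.4123 phi_1 + 4.8254 phi_2 + 1.4123 phi_3 = -1.3688
  (R3) -1.3688 phi_1 + 1.4123 phi_2 + 4.8254 phi_3 = -2.7316
Gaussian elimination:
  R2 <- R2 - (1.4123/4.8254) R1 = R2 - (0.29268) R1:  4.412047 phi_2 + 1.812921 phi_3 = -1.782153
  R3 <- R3 - (-1.3688/4.8254) R1 = R3 - (-0.283666) R1:  1.812921 phi_2 + 4.437119 phi_3 = -2.330979
  R3 <- R3 - (1.812921/4.412047) R2 = R3 - (0.410902) R2:  3.692185 phi_3 = -1.598688
Back-substitution:
  phi_hat_3 = -1.598688 / 3.692185 = -0.432992
  phi_hat_2 = (-1.782153 - (1.812921)(-0.432992)) / 4.412047 = -0.226011
  phi_hat_1 = (1.4123 - (1.4123)(-0.226011) - (-1.3688)(-0.432992)) / 4.8254 = 0.236004
So phi_hat = [0.2360, -0.2260, -0.4330].
Therefore phi_hat_3 = -0.4330.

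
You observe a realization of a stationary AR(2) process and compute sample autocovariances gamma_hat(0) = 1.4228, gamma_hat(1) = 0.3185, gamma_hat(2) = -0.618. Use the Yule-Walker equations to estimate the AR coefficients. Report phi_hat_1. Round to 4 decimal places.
\hat\phi_{1} = 0.3380

The Yule-Walker equations for an AR(p) process read, in matrix form,
  Gamma_p phi = r_p,   with   (Gamma_p)_{ij} = gamma(|i - j|),
                       (r_p)_i = gamma(i),   i,j = 1..p.
Substitute the sample gammas (Toeplitz matrix and right-hand side of size 2):
  Gamma_p = [[1.4228, 0.3185], [0.3185, 1.4228]]
  r_p     = [0.3185, -0.618]
Written out:
  1.4228 phi_1 + 0.3185 phi_2 = 0.3185
  0.3185 phi_1 + 1.4228 phi_2 = -0.618
Solve by Cramer's rule:
  det = gamma(0)^2 - gamma(1)^2 = (1.4228)^2 - (0.3185)^2 = 2.02435984 - 0.10144225 = 1.92291759
  phi_hat_1 = [gamma(1) gamma(0) - gamma(1) gamma(2)] / det = [(0.3185)(1.4228) - (0.3185)(-0.618)] / 1.92291759 = 0.6499948 / 1.92291759 = 0.338
  phi_hat_2 = [gamma(0) gamma(2) - gamma(1)^2] / det = [(1.4228)(-0.618) - (0.3185)^2] / 1.92291759 = -0.98073265 / 1.92291759 = -0.51
So phi_hat = [0.3380, -0.5100].
Therefore phi_hat_1 = 0.3380.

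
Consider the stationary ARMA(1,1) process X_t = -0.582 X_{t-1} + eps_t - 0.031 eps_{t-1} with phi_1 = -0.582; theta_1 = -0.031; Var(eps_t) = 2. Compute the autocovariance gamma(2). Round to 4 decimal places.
\gamma(2) = 1.0985

Multiply the model equation by X_{t-k} and take expectations. With theta_0 = psi_0 = 1 and psi_j the MA(infinity) weights, this gives
  gamma(k) - sum_i phi_i gamma(k-i) = c_k,
  c_k = sigma^2 * sum_{j=k..q} theta_j psi_{j-k}   (c_k = 0 for k > q),
using gamma(-m) = gamma(m).
psi-weights needed (psi_j = theta_j + sum_i phi_i psi_{j-i}):
  psi_1 = theta_1 + phi_1 = -0.031 + (-0.582) = -0.613
Right-hand sides:
  c_0 = sigma^2 (1 + theta_1 psi_1) = 2 * (1 + (-0.031)(-0.613)) = 2 * 1.019003 = 2.038006
  c_1 = sigma^2 theta_1 = 2 * (-0.031) = -0.062
  c_2 = 0
Equations for k = 0 and k = 1 (AR order 1):
  gamma(0) = phi_1 gamma(1) + c_0
  gamma(1) = phi_1 gamma(0) + c_1
Substituting the second into the first: gamma(0) (1 - phi_1^2) = c_0 + phi_1 c_1, so
  gamma(0) = (c_0 + phi_1 c_1) / (1 - phi_1^2) = (2.038006 + (-0.582)(-0.062)) / (1 - (-0.582)^2) = 2.07409 / 0.661276 = 3.136497.
  gamma(1) = phi_1 gamma(0) + c_1 = (-0.582)(3.136497) + (-0.062) = -1.887441.
For k = 2 (> q): gamma(2) = phi_1 gamma(1) = (-0.582)(-1.887441) = 1.098491.
Therefore gamma(2) = 1.0985 (to 4 decimal places).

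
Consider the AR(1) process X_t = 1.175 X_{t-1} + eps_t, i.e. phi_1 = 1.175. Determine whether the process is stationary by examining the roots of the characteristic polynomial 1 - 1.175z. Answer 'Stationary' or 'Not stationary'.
\text{Not stationary}

The AR(p) characteristic polynomial is P(z) = 1 - 1.175z.
Stationarity requires all roots to lie outside the unit circle, i.e. |z| > 1 for every root.
This is linear in z: 1 + (-1.175) z = 0  =>  z = -1/(-1.175) = 0.851064,  |z| = 0.851064.
Moduli of all roots: 0.8511.
All moduli strictly greater than 1? No.
Verdict: Not stationary.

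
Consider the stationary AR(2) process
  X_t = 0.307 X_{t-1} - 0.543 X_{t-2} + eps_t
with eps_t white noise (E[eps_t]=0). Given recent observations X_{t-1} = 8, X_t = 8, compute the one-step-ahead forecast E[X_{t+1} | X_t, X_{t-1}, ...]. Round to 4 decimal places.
E[X_{t+1} \mid \mathcal F_t] = -1.8880

For an AR(p) model X_t = c + sum_i phi_i X_{t-i} + eps_t, the
one-step-ahead conditional mean is
  E[X_{t+1} | X_t, ...] = c + sum_i phi_i X_{t+1-i}.
Substitute known values:
  E[X_{t+1} | ...] = (0.307) * (8) + (-0.543) * (8)
                   = -1.8880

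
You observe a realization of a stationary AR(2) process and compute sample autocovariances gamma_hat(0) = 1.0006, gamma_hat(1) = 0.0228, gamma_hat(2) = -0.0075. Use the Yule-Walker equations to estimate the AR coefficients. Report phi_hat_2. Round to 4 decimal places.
\hat\phi_{2} = -0.0080

The Yule-Walker equations for an AR(p) process read, in matrix form,
  Gamma_p phi = r_p,   with   (Gamma_p)_{ij} = gamma(|i - j|),
                       (r_p)_i = gamma(i),   i,j = 1..p.
Substitute the sample gammas (Toeplitz matrix and right-hand side of size 2):
  Gamma_p = [[1.0006, 0.0228], [0.0228, 1.0006]]
  r_p     = [0.0228, -0.0075]
Written out:
  1.0006 phi_1 + 0.0228 phi_2 = 0.0228
  0.0228 phi_1 + 1.0006 phi_2 = -0.0075
Solve by Cramer's rule:
  det = gamma(0)^2 - gamma(1)^2 = (1.0006)^2 - (0.0228)^2 = 1.00120036 - 0.00051984 = 1.00068052
  phi_hat_1 = [gamma(1) gamma(0) - gamma(1) gamma(2)] / det = [(0.0228)(1.0006) - (0.0228)(-0.0075)] / 1.00068052 = 0.02298468 / 1.00068052 = 0.023
  phi_hat_2 = [gamma(0) gamma(2) - gamma(1)^2] / det = [(1.0006)(-0.0075) - (0.0228)^2] / 1.00068052 = -0.00802434 / 1.00068052 = -0.008
So phi_hat = [0.0230, -0.0080].
Therefore phi_hat_2 = -0.0080.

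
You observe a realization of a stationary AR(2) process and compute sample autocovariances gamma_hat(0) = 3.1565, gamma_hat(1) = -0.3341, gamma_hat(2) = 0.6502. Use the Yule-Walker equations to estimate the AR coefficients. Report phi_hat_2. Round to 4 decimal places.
\hat\phi_{2} = 0.1970

The Yule-Walker equations for an AR(p) process read, in matrix form,
  Gamma_p phi = r_p,   with   (Gamma_p)_{ij} = gamma(|i - j|),
                       (r_p)_i = gamma(i),   i,j = 1..p.
Substitute the sample gammas (Toeplitz matrix and right-hand side of size 2):
  Gamma_p = [[3.1565, -0.3341], [-0.3341, 3.1565]]
  r_p     = [-0.3341, 0.6502]
Written out:
  3.1565 phi_1 - 0.3341 phi_2 = -0.3341
  -0.3341 phi_1 + 3.1565 phi_2 = 0.6502
Solve by Cramer's rule:
  det = gamma(0)^2 - gamma(1)^2 = (3.1565)^2 - (-0.3341)^2 = 9.96349225 - 0.11162281 = 9.85186944
  phi_hat_1 = [gamma(1) gamma(0) - gamma(1) gamma(2)] / det = [(-0.3341)(3.1565) - (-0.3341)(0.6502)] / 9.85186944 = -0.83735483 / 9.85186944 = -0.085
  phi_hat_2 = [gamma(0) gamma(2) - gamma(1)^2] / det = [(3.1565)(0.6502) - (-0.3341)^2] / 9.85186944 = 1.94073349 / 9.85186944 = 0.197
So phi_hat = [-0.0850, 0.1970].
Therefore phi_hat_2 = 0.1970.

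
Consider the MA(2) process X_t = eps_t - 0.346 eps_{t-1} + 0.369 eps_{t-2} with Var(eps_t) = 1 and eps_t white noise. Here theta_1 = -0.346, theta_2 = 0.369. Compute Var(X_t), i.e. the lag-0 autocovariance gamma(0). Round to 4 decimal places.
\gamma(0) = 1.2559

For an MA(q) process X_t = eps_t + sum_i theta_i eps_{t-i} with
Var(eps_t) = sigma^2, the variance is
  gamma(0) = sigma^2 * (1 + sum_i theta_i^2).
  sum_i theta_i^2 = (-0.346)^2 + (0.369)^2 = 0.119716 + 0.136161 = 0.255877.
  gamma(0) = 1 * (1 + 0.255877) = 1 * 1.255877 = 1.255877, which rounds to 1.2559.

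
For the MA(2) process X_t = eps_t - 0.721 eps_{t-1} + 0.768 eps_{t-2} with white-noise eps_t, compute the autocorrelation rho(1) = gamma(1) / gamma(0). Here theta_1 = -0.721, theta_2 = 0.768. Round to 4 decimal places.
\rho(1) = -0.6042

For an MA(q) process with theta_0 = 1, the autocovariance is
  gamma(k) = sigma^2 * sum_{i=0..q-k} theta_i * theta_{i+k},
and rho(k) = gamma(k) / gamma(0). Sigma^2 cancels.
  numerator   = (1)*(-0.721) + (-0.721)*(0.768) = -1.274728.
  denominator = (1)^2 + (-0.721)^2 + (0.768)^2 = 2.109665.
  rho(1) = -1.274728 / 2.109665 = -0.6042.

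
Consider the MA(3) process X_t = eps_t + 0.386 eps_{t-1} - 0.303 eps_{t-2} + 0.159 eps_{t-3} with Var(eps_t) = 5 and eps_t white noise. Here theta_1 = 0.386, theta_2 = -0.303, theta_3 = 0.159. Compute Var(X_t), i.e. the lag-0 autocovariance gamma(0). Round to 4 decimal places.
\gamma(0) = 6.3304

For an MA(q) process X_t = eps_t + sum_i theta_i eps_{t-i} with
Var(eps_t) = sigma^2, the variance is
  gamma(0) = sigma^2 * (1 + sum_i theta_i^2).
  sum_i theta_i^2 = (0.386)^2 + (-0.303)^2 + (0.159)^2 = 0.148996 + 0.091809 + 0.025281 = 0.266086.
  gamma(0) = 5 * (1 + 0.266086) = 5 * 1.266086 = 6.33043, which rounds to 6.3304.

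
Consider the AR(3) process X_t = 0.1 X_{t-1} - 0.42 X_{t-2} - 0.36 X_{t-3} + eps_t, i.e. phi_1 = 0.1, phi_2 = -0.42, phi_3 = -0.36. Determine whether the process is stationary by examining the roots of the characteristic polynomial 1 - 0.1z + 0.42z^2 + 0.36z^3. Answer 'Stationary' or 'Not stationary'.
\text{Stationary}

The AR(p) characteristic polynomial is P(z) = 1 - 0.1z + 0.42z^2 + 0.36z^3.
Stationarity requires all roots to lie outside the unit circle, i.e. |z| > 1 for every root.
Degree 3: look for a simple real root z0 first, then factor out (1 - z/z0) and solve the remaining quadratic.
Testing z0 = -2: P(-2) = 1 + (-0.1)(-2) + (0.42)(-2)^2 + (0.36)(-2)^3
  = 1 + (0.2) + (1.68) + (-2.88) = 0.  So z_0 = -2 is a root, |z_0| = 2.
Divide out the factor (1 + 0.5 z) = (1 - z/z0) (since 1/z0 = -0.5):
  P(z) = (1 + 0.5 z)(1 + (-0.6) z + (0.72) z^2)
  [check: z-coef -0.6 - (-0.5) = -0.1; z^2-coef 0.72 - (-0.5)(-0.6) = 0.42; z^3-coef -(-0.5)(0.72) = 0.36.]
Remaining roots from the quadratic factor 1 + (-0.6) z + (0.72) z^2:
  Set 1 + (-0.6) z + (0.72) z^2 = 0, i.e. a z^2 + b z + c = 0 with a = 0.72, b = -0.6, c = 1.
  Discriminant D = b^2 - 4ac = (-0.6)^2 - 4*(0.72)*1 = 0.36 - (2.88) = -2.52.
  D < 0, so the roots are the complex-conjugate pair z = (-b +/- i sqrt(-D)) / (2a) = 0.4167 +/- 1.1024i.
  For a conjugate pair |z|^2 = z * conj(z) = (product of roots) = c/a = 1/(0.72) = 1.388889, so |z| = sqrt(1.388889) = 1.1785 for both roots.
Moduli of all roots: 2.0000, 1.1785, 1.1785.
All moduli strictly greater than 1? Yes.
Verdict: Stationary.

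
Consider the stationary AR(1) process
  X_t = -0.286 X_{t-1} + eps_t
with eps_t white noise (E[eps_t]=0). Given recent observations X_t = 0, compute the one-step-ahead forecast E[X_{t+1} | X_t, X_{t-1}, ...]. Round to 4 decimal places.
E[X_{t+1} \mid \mathcal F_t] = 0.0000

For an AR(p) model X_t = c + sum_i phi_i X_{t-i} + eps_t, the
one-step-ahead conditional mean is
  E[X_{t+1} | X_t, ...] = c + sum_i phi_i X_{t+1-i}.
Substitute known values:
  E[X_{t+1} | ...] = (-0.286) * (0)
                   = 0.0000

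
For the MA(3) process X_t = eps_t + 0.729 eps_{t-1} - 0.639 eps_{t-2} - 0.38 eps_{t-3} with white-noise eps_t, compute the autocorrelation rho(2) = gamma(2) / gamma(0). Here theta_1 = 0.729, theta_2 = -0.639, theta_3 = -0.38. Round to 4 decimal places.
\rho(2) = -0.4395

For an MA(q) process with theta_0 = 1, the autocovariance is
  gamma(k) = sigma^2 * sum_{i=0..q-k} theta_i * theta_{i+k},
and rho(k) = gamma(k) / gamma(0). Sigma^2 cancels.
  numerator   = (1)*(-0.639) + (0.729)*(-0.38) = -0.91602.
  denominator = (1)^2 + (0.729)^2 + (-0.639)^2 + (-0.38)^2 = 2.084162.
  rho(2) = -0.91602 / 2.084162 = -0.4395.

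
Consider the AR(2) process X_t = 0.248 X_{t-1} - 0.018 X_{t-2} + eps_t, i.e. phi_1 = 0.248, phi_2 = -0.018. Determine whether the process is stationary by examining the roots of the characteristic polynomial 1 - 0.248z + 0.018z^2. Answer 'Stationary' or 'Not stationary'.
\text{Stationary}

The AR(p) characteristic polynomial is P(z) = 1 - 0.248z + 0.018z^2.
Stationarity requires all roots to lie outside the unit circle, i.e. |z| > 1 for every root.
Set 1 + (-0.248) z + (0.018) z^2 = 0, i.e. a z^2 + b z + c = 0 with a = 0.018, b = -0.248, c = 1.
Discriminant D = b^2 - 4ac = (-0.248)^2 - 4*(0.018)*1 = 0.061504 - (0.072) = -0.010496.
D < 0, so the roots are the complex-conjugate pair z = (-b +/- i sqrt(-D)) / (2a) = 6.8889 +/- 2.8458i.
For a conjugate pair |z|^2 = z * conj(z) = (product of roots) = c/a = 1/(0.018) = 55.555556, so |z| = sqrt(55.555556) = 7.4536 for both roots.
Moduli of all roots: 7.4536, 7.4536.
All moduli strictly greater than 1? Yes.
Verdict: Stationary.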